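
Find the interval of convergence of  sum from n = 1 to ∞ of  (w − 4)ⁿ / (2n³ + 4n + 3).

Ratio test: |a_{n+1}/a_n| = (2n³ + 4n + 3)/(2(n+1)³ + 4(n+1) + 3) → 1 as n → ∞.
Hence R = 1.
When w = 5, the terms are on the order of 1/n³, so the series converges absolutely by comparison with the p-series (p = 3 > 1).
Check w = 3: the series is dominated by a constant times Σ 1/n³, which converges (p = 3 > 1).

[3, 5]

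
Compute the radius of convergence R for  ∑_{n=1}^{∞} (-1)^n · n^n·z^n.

R = 0

Applying the root test, |a_n|^(1/n) = n → ∞.
The root grows without bound, so R = 0 (convergence only at z = 0).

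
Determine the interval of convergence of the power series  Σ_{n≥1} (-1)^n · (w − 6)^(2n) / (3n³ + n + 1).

[5, 7]

Apply the ratio test: |a_{n+1}| / |a_n| = (3n³ + n + 1)/(3(n+1)³ + (n+1) + 1), which tends to 1 as n → ∞.
Since the exponent of (w − 6) increases by 2 each term, convergence requires |w − 6|² < 1, hence R = 1.
When w = 7, the series is dominated by a constant times Σ 1/n³, which converges (p = 3 > 1).
Check w = 5: absolute convergence follows by limit comparison with Σ 1/n³.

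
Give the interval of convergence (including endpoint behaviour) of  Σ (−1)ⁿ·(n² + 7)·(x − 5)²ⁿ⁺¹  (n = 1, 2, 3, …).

(4, 6)

By the ratio test, |a_{n+1}/a_n| = ((n+1)² + 7)/(n² + 7) → 1.
Successive powers of (x − 5) differ by 2, so the series converges when |x − 5|² · 1 < 1, i.e. |x − 5| < √(1) = 1. So R = 1.
Check x = 6: the n-th term does not approach 0; divergence by the term test.
At x = 4: the terms do not tend to 0, so the series diverges.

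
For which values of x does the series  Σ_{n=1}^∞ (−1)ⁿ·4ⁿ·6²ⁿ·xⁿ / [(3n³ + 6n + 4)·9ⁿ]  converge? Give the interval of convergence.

By the ratio test, |a_{n+1}/a_n| = [(3n³ + 6n + 4)/(3(n+1)³ + 6(n+1) + 4)] · 4·36/9 → 16.
Convergence for |x| · 16 < 1, i.e. |x| < 1/16. So R = 1/16.
Endpoint x = 1/16: the terms are on the order of 1/n³, so the series converges absolutely by comparison with the p-series (p = 3 > 1).
When x = -1/16, the terms are on the order of 1/n³, so the series converges absolutely by comparison with the p-series (p = 3 > 1).

[-1/16, 1/16]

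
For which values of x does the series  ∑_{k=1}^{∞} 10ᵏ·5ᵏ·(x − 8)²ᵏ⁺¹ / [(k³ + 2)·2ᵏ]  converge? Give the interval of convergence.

[39/5, 41/5]

The ratio of consecutive coefficients is [(k³ + 2)/((k+1)³ + 2)] · 10·5/2 → 25.
Writing y = (x − 8)², the series in y has radius 1/25, so |x − 8| < √(1/25) = 1/5 and R = 1/5.
Endpoint x = 41/5: absolute convergence follows by limit comparison with Σ 1/k³.
Check x = 39/5: the terms are on the order of 1/k³, so the series converges absolutely by comparison with the p-series (p = 3 > 1).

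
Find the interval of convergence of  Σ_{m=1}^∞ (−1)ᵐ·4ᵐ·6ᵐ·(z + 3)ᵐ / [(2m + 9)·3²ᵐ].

(-27/8, -21/8]

By the ratio test, |a_{m+1}/a_m| = [(2m + 9)/(2(m+1) + 9)] · 4·6/9 → 8/3.
Thus R = 1/(8/3) = 3/8.
Endpoint z = -21/8: an alternating series whose terms decrease to 0 in absolute value, so it converges by the Leibniz criterion.
Endpoint z = -27/8: comparison with the harmonic series Σ 1/m shows the series diverges.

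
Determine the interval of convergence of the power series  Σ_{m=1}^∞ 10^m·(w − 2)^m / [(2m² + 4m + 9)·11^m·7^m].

[-57/10, 97/10]

Apply the ratio test: |a_{m+1}| / |a_m| = [(2m² + 4m + 9)/(2(m+1)² + 4(m+1) + 9)] · 10/(11·7), which tends to 10/77 as m → ∞.
Thus R = 1/(10/77) = 77/10.
Endpoint w = 97/10: the terms are on the order of 1/m², so the series converges absolutely by comparison with the p-series (p = 2 > 1).
At w = -57/10: the terms are on the order of 1/m², so the series converges absolutely by comparison with the p-series (p = 2 > 1).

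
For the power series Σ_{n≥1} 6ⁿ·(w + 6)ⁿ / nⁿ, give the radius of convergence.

Applying the root test, |a_n|^(1/n) = 6/n → 0.
The limit is 0 for every w, so R = ∞.

R = ∞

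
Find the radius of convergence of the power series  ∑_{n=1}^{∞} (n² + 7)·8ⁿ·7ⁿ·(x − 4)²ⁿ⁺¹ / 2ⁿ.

R = √7/14

Apply the ratio test: |a_{n+1}| / |a_n| = [((n+1)² + 7)/(n² + 7)] · 8·7/2, which tends to 28 as n → ∞.
Since the exponent of (x − 4) increases by 2 each term, convergence requires |x − 4|² < 1/28, hence R = √7/14.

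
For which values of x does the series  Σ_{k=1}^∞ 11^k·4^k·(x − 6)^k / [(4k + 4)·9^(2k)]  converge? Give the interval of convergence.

[183/44, 345/44)

Ratio test: |a_{k+1}/a_k| = [(4k + 4)/(4(k+1) + 4)] · 11·4/81 → 44/81 as k → ∞.
Thus R = 1/(44/81) = 81/44.
Endpoint x = 345/44: the terms behave like c/k; limit comparison with the harmonic series gives divergence.
Check x = 183/44: an alternating series whose terms decrease to 0 in absolute value, so it converges by the Leibniz criterion.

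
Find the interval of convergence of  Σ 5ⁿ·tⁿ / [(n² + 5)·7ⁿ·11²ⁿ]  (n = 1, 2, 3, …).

[-847/5, 847/5]

The ratio of consecutive coefficients is [(n² + 5)/((n+1)² + 5)] · 5/(7·121) → 5/847.
Hence the series converges for |t| < 1/(5/847) = 847/5, so the radius of convergence is 847/5.
When t = 847/5, absolute convergence follows by limit comparison with Σ 1/n².
At t = -847/5: the series is dominated by a constant times Σ 1/n², which converges (p = 2 > 1).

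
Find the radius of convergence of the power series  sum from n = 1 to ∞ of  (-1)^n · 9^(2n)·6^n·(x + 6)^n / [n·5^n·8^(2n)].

R = 160/243

By the ratio test, |a_{n+1}/a_n| = [n/(n+1)] · 81·6/(5·64) → 243/160.
Convergence for |x + 6| · 243/160 < 1, i.e. |x + 6| < 160/243. So R = 160/243.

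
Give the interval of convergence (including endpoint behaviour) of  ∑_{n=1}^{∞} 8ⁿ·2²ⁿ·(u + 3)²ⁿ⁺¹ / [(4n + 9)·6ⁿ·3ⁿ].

The ratio of consecutive coefficients is [(4n + 9)/(4(n+1) + 9)] · 8·4/(6·3) → 16/9.
Successive powers of (u + 3) differ by 2, so the series converges when |u + 3|² · 16/9 < 1, i.e. |u + 3| < √(9/16) = 3/4. So R = 3/4.
At u = -9/4: comparison with the harmonic series Σ 1/n shows the series diverges.
When u = -15/4, the terms are asymptotic to a nonzero constant times 1/n, so the series diverges by limit comparison with Σ 1/n.

(-15/4, -9/4)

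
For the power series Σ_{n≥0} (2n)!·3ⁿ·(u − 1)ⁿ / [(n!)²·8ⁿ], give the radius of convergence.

R = 2/3

Ratio test: |a_{n+1}/a_n| = (2n+1)·(2n+2)/(n+1)² · 3/8 → 3/2 as n → ∞.
Thus R = 1/(3/2) = 2/3.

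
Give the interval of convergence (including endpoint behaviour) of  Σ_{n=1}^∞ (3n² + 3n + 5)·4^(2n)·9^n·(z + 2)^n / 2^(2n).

(-73/36, -71/36)

Apply the ratio test: |a_{n+1}| / |a_n| = [(3(n+1)² + 3(n+1) + 5)/(3n² + 3n + 5)] · 16·9/4, which tends to 36 as n → ∞.
Convergence for |z + 2| · 36 < 1, i.e. |z + 2| < 1/36. So R = 1/36.
Endpoint z = -71/36: the terms do not tend to 0, so the series diverges.
Check z = -73/36: the n-th term does not approach 0; divergence by the term test.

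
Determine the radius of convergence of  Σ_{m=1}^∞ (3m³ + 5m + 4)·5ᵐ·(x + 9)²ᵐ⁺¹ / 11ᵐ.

R = √55/5

Ratio test: |a_{m+1}/a_m| = [(3(m+1)³ + 5(m+1) + 4)/(3m³ + 5m + 4)] · 5/11 → 5/11 as m → ∞.
Writing y = (x + 9)², the series in y has radius 11/5, so |x + 9| < √(11/5) and R = √55/5.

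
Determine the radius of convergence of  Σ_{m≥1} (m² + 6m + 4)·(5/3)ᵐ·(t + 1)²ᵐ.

R = √15/5

By the ratio test, |a_{m+1}/a_m| = [((m+1)² + 6(m+1) + 4)/(m² + 6m + 4)] · 5/3 → 5/3.
Since the exponent of (t + 1) increases by 2 each term, convergence requires |t + 1|² < 3/5, hence R = √15/5.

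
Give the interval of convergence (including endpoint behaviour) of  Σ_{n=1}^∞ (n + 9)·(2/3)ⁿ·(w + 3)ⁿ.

Apply the ratio test: |a_{n+1}| / |a_n| = [((n+1) + 9)/(n + 9)] · 2/3, which tends to 2/3 as n → ∞.
Hence the series converges for |w + 3| < 1/(2/3) = 3/2, so the radius of convergence is 3/2.
Check w = -3/2: the terms have absolute value of order n, which does not tend to 0, so the series diverges by the divergence test.
At w = -9/2: the n-th term does not approach 0; divergence by the term test.

(-9/2, -3/2)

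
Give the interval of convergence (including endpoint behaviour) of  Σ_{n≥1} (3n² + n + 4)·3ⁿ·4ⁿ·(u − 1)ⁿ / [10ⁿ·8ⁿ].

(-17/3, 23/3)

By the ratio test, |a_{n+1}/a_n| = [(3(n+1)² + (n+1) + 4)/(3n² + n + 4)] · 3·4/(10·8) → 3/20.
Thus R = 1/(3/20) = 20/3.
When u = 23/3, the n-th term does not approach 0; divergence by the term test.
Endpoint u = -17/3: the n-th term does not approach 0; divergence by the term test.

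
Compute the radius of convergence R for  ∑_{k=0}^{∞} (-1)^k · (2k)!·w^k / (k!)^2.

The ratio of consecutive coefficients is (2k+1)·(2k+2)/(k+1)² → 4.
The series converges when 4 · |w| < 1, giving R = 1/4.

R = 1/4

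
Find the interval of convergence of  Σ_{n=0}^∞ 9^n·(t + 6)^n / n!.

By the ratio test, |a_{n+1}/a_n| = 9 · 1/(n+1) → 0.
The limit is 0, so the series converges for all t; R = ∞.

(−∞, ∞)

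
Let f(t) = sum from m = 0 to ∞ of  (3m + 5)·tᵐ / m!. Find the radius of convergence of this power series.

R = ∞

Apply the ratio test: |a_{m+1}| / |a_m| = (3(m+1) + 5)/(3m + 5) · 1/(m+1), which tends to 0 as m → ∞.
The limit is 0, so the series converges for all t; R = ∞.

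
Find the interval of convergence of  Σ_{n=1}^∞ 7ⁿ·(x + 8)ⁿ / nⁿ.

By the Cauchy root test, |a_n|^(1/n) = 7/n → 0.
Since the n-th root of |a_n| tends to 0, the series converges for all real x; R = ∞.

(−∞, ∞)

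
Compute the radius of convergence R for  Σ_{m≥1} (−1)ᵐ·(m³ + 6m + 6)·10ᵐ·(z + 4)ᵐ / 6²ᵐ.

Apply the ratio test: |a_{m+1}| / |a_m| = [((m+1)³ + 6(m+1) + 6)/(m³ + 6m + 6)] · 10/36, which tends to 5/18 as m → ∞.
Thus R = 1/(5/18) = 18/5.

R = 18/5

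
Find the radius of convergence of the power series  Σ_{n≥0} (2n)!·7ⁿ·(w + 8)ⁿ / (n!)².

The ratio of consecutive coefficients is (2n+1)·(2n+2)/(n+1)² · 7 → 28.
Hence the series converges for |w + 8| < 1/(28) = 1/28, so the radius of convergence is 1/28.

R = 1/28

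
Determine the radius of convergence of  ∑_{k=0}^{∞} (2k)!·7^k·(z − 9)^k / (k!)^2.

R = 1/28

By the ratio test, |a_{k+1}/a_k| = (2k+1)·(2k+2)/(k+1)² · 7 → 28.
Thus R = 1/(28) = 1/28.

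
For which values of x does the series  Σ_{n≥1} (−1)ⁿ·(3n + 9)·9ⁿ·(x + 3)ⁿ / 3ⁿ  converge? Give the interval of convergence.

(-10/3, -8/3)

By the ratio test, |a_{n+1}/a_n| = [(3(n+1) + 9)/(3n + 9)] · 9/3 → 3.
Thus R = 1/(3) = 1/3.
At x = -8/3: the terms do not tend to 0, so the series diverges.
When x = -10/3, the terms have absolute value of order n, which does not tend to 0, so the series diverges by the divergence test.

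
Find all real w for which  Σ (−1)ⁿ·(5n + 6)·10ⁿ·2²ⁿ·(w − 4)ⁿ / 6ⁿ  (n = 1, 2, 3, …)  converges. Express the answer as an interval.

By the ratio test, |a_{n+1}/a_n| = [(5(n+1) + 6)/(5n + 6)] · 10·4/6 → 20/3.
Convergence for |w − 4| · 20/3 < 1, i.e. |w − 4| < 3/20. So R = 3/20.
Endpoint w = 83/20: the terms do not tend to 0, so the series diverges.
Endpoint w = 77/20: the terms do not tend to 0, so the series diverges.

(77/20, 83/20)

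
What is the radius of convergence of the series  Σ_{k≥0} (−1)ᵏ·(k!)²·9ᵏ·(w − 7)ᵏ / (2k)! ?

Apply the ratio test: |a_{k+1}| / |a_k| = (k+1)²/[(2k+1)·(2k+2)] · 9, which tends to 9/4 as k → ∞.
Thus R = 1/(9/4) = 4/9.

R = 4/9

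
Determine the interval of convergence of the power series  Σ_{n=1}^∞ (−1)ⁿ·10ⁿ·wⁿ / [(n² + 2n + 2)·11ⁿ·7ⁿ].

Ratio test: |a_{n+1}/a_n| = [(n² + 2n + 2)/((n+1)² + 2(n+1) + 2)] · 10/(11·7) → 10/77 as n → ∞.
Hence the series converges for |w| < 1/(10/77) = 77/10, so the radius of convergence is 77/10.
When w = 77/10, the terms are on the order of 1/n², so the series converges absolutely by comparison with the p-series (p = 2 > 1).
At w = -77/10: absolute convergence follows by limit comparison with Σ 1/n².

[-77/10, 77/10]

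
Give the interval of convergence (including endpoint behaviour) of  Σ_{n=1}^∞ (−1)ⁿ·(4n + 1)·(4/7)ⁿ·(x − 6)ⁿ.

The ratio of consecutive coefficients is [(4(n+1) + 1)/(4n + 1)] · 4/7 → 4/7.
The series converges when 4/7 · |x − 6| < 1, giving R = 7/4.
When x = 31/4, the n-th term does not approach 0; divergence by the term test.
Check x = 17/4: the n-th term does not approach 0; divergence by the term test.

(17/4, 31/4)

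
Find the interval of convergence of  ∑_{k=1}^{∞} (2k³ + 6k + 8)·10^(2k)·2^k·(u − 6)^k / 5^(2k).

By the ratio test, |a_{k+1}/a_k| = [(2(k+1)³ + 6(k+1) + 8)/(2k³ + 6k + 8)] · 100·2/25 → 8.
Convergence for |u − 6| · 8 < 1, i.e. |u − 6| < 1/8. So R = 1/8.
Endpoint u = 49/8: the k-th term does not approach 0; divergence by the term test.
Check u = 47/8: the terms have absolute value of order k³, which does not tend to 0, so the series diverges by the divergence test.

(47/8, 49/8)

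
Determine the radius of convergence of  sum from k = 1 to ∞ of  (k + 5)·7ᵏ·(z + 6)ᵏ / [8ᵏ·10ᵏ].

Apply the ratio test: |a_{k+1}| / |a_k| = [((k+1) + 5)/(k + 5)] · 7/(8·10), which tends to 7/80 as k → ∞.
Convergence for |z + 6| · 7/80 < 1, i.e. |z + 6| < 80/7. So R = 80/7.

R = 80/7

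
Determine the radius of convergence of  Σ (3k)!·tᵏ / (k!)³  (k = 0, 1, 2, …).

Apply the ratio test: |a_{k+1}| / |a_k| = (3k+1)·(3k+2)·(3k+3)/(k+1)³, which tends to 27 as k → ∞.
The series converges when 27 · |t| < 1, giving R = 1/27.

R = 1/27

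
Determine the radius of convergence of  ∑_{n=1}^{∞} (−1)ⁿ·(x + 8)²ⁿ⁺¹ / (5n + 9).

Ratio test: |a_{n+1}/a_n| = (5n + 9)/(5(n+1) + 9) → 1 as n → ∞.
Writing y = (x + 8)², the series in y has radius 1, so |x + 8| < √(1) = 1 and R = 1.

R = 1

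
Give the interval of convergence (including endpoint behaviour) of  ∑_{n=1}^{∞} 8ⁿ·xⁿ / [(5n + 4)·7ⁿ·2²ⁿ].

The ratio of consecutive coefficients is [(5n + 4)/(5(n+1) + 4)] · 8/(7·4) → 2/7.
Thus R = 1/(2/7) = 7/2.
At x = 7/2: comparison with the harmonic series Σ 1/n shows the series diverges.
When x = -7/2, the terms alternate in sign and decrease monotonically to 0 in absolute value (size ~ c/n), so the alternating series test gives convergence.

[-7/2, 7/2)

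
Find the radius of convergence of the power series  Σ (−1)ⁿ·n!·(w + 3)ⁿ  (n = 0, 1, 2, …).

R = 0

The ratio of consecutive coefficients is (n+1) → ∞.
The terms grow without bound for any (w + 3) ≠ 0, so R = 0 (convergence only at w = -3).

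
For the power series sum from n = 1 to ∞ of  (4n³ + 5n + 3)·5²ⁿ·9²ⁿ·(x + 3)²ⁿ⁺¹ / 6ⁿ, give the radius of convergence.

R = √6/45

Ratio test: |a_{n+1}/a_n| = [(4(n+1)³ + 5(n+1) + 3)/(4n³ + 5n + 3)] · 25·81/6 → 675/2 as n → ∞.
Successive powers of (x + 3) differ by 2, so the series converges when |x + 3|² · 675/2 < 1, i.e. |x + 3| < √(2/675). So R = √6/45.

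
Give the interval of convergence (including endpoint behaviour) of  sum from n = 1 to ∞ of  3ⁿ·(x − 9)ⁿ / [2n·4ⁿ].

The ratio of consecutive coefficients is [2n/2(n+1)] · 3/4 → 3/4.
Hence the series converges for |x − 9| < 1/(3/4) = 4/3, so the radius of convergence is 4/3.
When x = 31/3, the terms are asymptotic to a nonzero constant times 1/n, so the series diverges by limit comparison with Σ 1/n.
When x = 23/3, the terms alternate in sign and decrease monotonically to 0 in absolute value (size ~ c/n), so the alternating series test gives convergence.

[23/3, 31/3)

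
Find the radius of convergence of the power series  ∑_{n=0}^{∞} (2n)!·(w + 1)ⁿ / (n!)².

R = 1/4

Apply the ratio test: |a_{n+1}| / |a_n| = (2n+1)·(2n+2)/(n+1)², which tends to 4 as n → ∞.
Convergence for |w + 1| · 4 < 1, i.e. |w + 1| < 1/4. So R = 1/4.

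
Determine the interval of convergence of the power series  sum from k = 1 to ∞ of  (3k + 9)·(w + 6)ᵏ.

By the ratio test, |a_{k+1}/a_k| = (3(k+1) + 9)/(3k + 9) → 1.
Hence R = 1.
At w = -5: the terms have absolute value of order k, which does not tend to 0, so the series diverges by the divergence test.
Check w = -7: the terms do not tend to 0, so the series diverges.

(-7, -5)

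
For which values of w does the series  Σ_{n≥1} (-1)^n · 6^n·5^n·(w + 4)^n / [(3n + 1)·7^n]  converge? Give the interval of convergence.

The ratio of consecutive coefficients is [(3n + 1)/(3(n+1) + 1)] · 6·5/7 → 30/7.
The series converges when 30/7 · |w + 4| < 1, giving R = 7/30.
Check w = -113/30: convergence follows from the alternating series test (terms decrease monotonically to 0).
Check w = -127/30: the terms are asymptotic to a nonzero constant times 1/n, so the series diverges by limit comparison with Σ 1/n.

(-127/30, -113/30]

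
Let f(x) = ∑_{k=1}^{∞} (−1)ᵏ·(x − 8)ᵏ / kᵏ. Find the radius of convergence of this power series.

R = ∞

By the Cauchy root test, |a_k|^(1/k) = 1/k → 0.
The limit is 0 for every x, so R = ∞.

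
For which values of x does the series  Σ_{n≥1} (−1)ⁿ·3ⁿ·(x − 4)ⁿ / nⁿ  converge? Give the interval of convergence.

(−∞, ∞)

Root test: |a_n|^(1/n) = 3/n → 0.
Since the n-th root of |a_n| tends to 0, the series converges for all real x; R = ∞.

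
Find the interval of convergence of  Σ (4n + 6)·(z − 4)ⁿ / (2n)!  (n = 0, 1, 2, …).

(−∞, ∞)

By the ratio test, |a_{n+1}/a_n| = (4(n+1) + 6)/(4n + 6) · 1/[(2n+1)·(2n+2)] → 0.
The limit is 0, so the series converges for all z; R = ∞.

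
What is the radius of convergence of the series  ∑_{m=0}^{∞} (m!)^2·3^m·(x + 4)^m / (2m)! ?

R = 4/3

The ratio of consecutive coefficients is (m+1)²/[(2m+1)·(2m+2)] · 3 → 3/4.
The series converges when 3/4 · |x + 4| < 1, giving R = 4/3.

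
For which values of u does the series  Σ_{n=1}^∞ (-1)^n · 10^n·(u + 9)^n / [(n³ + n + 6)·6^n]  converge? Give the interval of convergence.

The ratio of consecutive coefficients is [(n³ + n + 6)/((n+1)³ + (n+1) + 6)] · 10/6 → 5/3.
Thus R = 1/(5/3) = 3/5.
At u = -42/5: absolute convergence follows by limit comparison with Σ 1/n³.
At u = -48/5: the series is dominated by a constant times Σ 1/n³, which converges (p = 3 > 1).

[-48/5, -42/5]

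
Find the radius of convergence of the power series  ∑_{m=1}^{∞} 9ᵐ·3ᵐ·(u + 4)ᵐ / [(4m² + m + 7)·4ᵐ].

The ratio of consecutive coefficients is [(4m² + m + 7)/(4(m+1)² + (m+1) + 7)] · 9·3/4 → 27/4.
Hence the series converges for |u + 4| < 1/(27/4) = 4/27, so the radius of convergence is 4/27.

R = 4/27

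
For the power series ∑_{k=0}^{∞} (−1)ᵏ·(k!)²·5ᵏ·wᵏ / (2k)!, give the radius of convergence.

R = 4/5

By the ratio test, |a_{k+1}/a_k| = (k+1)²/[(2k+1)·(2k+2)] · 5 → 5/4.
Hence the series converges for |w| < 1/(5/4) = 4/5, so the radius of convergence is 4/5.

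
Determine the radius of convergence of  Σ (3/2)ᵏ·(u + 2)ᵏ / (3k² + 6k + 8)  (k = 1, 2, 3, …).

By the ratio test, |a_{k+1}/a_k| = [(3k² + 6k + 8)/(3(k+1)² + 6(k+1) + 8)] · 3/2 → 3/2.
Convergence for |u + 2| · 3/2 < 1, i.e. |u + 2| < 2/3. So R = 2/3.

R = 2/3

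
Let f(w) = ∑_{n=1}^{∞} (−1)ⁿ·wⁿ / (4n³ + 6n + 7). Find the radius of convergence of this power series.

By the ratio test, |a_{n+1}/a_n| = (4n³ + 6n + 7)/(4(n+1)³ + 6(n+1) + 7) → 1.
Hence R = 1.

R = 1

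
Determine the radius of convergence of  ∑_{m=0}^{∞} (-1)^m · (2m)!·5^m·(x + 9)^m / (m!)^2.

R = 1/20

Ratio test: |a_{m+1}/a_m| = (2m+1)·(2m+2)/(m+1)² · 5 → 20 as m → ∞.
The series converges when 20 · |x + 9| < 1, giving R = 1/20.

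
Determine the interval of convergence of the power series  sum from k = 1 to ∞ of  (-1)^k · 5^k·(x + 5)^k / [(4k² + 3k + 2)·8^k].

Apply the ratio test: |a_{k+1}| / |a_k| = [(4k² + 3k + 2)/(4(k+1)² + 3(k+1) + 2)] · 5/8, which tends to 5/8 as k → ∞.
Thus R = 1/(5/8) = 8/5.
Endpoint x = -17/5: the series is dominated by a constant times Σ 1/k², which converges (p = 2 > 1).
Check x = -33/5: the terms are on the order of 1/k², so the series converges absolutely by comparison with the p-series (p = 2 > 1).

[-33/5, -17/5]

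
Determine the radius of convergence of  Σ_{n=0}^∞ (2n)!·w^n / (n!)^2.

R = 1/4

By the ratio test, |a_{n+1}/a_n| = (2n+1)·(2n+2)/(n+1)² → 4.
Hence the series converges for |w| < 1/(4) = 1/4, so the radius of convergence is 1/4.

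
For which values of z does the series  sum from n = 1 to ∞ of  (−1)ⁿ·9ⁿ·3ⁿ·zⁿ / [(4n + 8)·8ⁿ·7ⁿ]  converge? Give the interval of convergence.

Apply the ratio test: |a_{n+1}| / |a_n| = [(4n + 8)/(4(n+1) + 8)] · 9·3/(8·7), which tends to 27/56 as n → ∞.
The series converges when 27/56 · |z| < 1, giving R = 56/27.
Check z = 56/27: the terms alternate in sign and decrease monotonically to 0 in absolute value (size ~ c/n), so the alternating series test gives convergence.
When z = -56/27, the terms are asymptotic to a nonzero constant times 1/n, so the series diverges by limit comparison with Σ 1/n.

(-56/27, 56/27]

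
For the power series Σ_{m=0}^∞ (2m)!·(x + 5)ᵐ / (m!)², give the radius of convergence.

Apply the ratio test: |a_{m+1}| / |a_m| = (2m+1)·(2m+2)/(m+1)², which tends to 4 as m → ∞.
Convergence for |x + 5| · 4 < 1, i.e. |x + 5| < 1/4. So R = 1/4.

R = 1/4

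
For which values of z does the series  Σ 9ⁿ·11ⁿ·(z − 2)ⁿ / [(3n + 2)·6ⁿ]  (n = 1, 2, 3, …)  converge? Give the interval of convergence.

The ratio of consecutive coefficients is [(3n + 2)/(3(n+1) + 2)] · 9·11/6 → 33/2.
Thus R = 1/(33/2) = 2/33.
When z = 68/33, the terms are asymptotic to a nonzero constant times 1/n, so the series diverges by limit comparison with Σ 1/n.
At z = 64/33: an alternating series whose terms decrease to 0 in absolute value, so it converges by the Leibniz criterion.

[64/33, 68/33)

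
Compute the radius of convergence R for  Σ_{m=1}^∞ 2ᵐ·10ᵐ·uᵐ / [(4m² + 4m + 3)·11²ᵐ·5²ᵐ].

The ratio of consecutive coefficients is [(4m² + 4m + 3)/(4(m+1)² + 4(m+1) + 3)] · 2·10/(121·25) → 4/605.
The series converges when 4/605 · |u| < 1, giving R = 605/4.

R = 605/4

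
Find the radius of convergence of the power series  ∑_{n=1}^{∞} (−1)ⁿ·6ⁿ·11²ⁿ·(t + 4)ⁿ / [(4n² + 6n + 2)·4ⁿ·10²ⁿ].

By the ratio test, |a_{n+1}/a_n| = [(4n² + 6n + 2)/(4(n+1)² + 6(n+1) + 2)] · 6·121/(4·100) → 363/200.
Thus R = 1/(363/200) = 200/363.

R = 200/363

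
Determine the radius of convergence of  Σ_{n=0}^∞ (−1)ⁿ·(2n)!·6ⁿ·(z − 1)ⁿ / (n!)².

Ratio test: |a_{n+1}/a_n| = (2n+1)·(2n+2)/(n+1)² · 6 → 24 as n → ∞.
Hence the series converges for |z − 1| < 1/(24) = 1/24, so the radius of convergence is 1/24.

R = 1/24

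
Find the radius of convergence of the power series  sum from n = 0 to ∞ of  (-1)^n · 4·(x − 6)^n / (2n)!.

Ratio test: |a_{n+1}/a_n| = 4/4 · 1/[(2n+1)·(2n+2)] → 0 as n → ∞.
Since the limit is 0 < 1 for every x, the series converges on all of ℝ and R = ∞.

R = ∞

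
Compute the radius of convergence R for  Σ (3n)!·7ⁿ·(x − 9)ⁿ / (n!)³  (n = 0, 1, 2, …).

R = 1/189

By the ratio test, |a_{n+1}/a_n| = (3n+1)·(3n+2)·(3n+3)/(n+1)³ · 7 → 189.
Hence the series converges for |x − 9| < 1/(189) = 1/189, so the radius of convergence is 1/189.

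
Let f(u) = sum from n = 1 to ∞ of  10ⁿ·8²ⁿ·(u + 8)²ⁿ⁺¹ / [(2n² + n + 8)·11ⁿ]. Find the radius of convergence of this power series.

Apply the ratio test: |a_{n+1}| / |a_n| = [(2n² + n + 8)/(2(n+1)² + (n+1) + 8)] · 10·64/11, which tends to 640/11 as n → ∞.
Since the exponent of (u + 8) increases by 2 each term, convergence requires |u + 8|² < 11/640, hence R = √110/80.

R = √110/80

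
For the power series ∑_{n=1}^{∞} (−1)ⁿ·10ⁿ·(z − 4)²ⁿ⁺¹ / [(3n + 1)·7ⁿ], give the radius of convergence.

R = √70/10

By the ratio test, |a_{n+1}/a_n| = [(3n + 1)/(3(n+1) + 1)] · 10/7 → 10/7.
Since the exponent of (z − 4) increases by 2 each term, convergence requires |z − 4|² < 7/10, hence R = √70/10.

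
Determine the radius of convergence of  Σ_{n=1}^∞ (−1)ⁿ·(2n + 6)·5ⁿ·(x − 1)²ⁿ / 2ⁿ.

R = √10/5

Apply the ratio test: |a_{n+1}| / |a_n| = [(2(n+1) + 6)/(2n + 6)] · 5/2, which tends to 5/2 as n → ∞.
Writing y = (x − 1)², the series in y has radius 2/5, so |x − 1| < √(2/5) and R = √10/5.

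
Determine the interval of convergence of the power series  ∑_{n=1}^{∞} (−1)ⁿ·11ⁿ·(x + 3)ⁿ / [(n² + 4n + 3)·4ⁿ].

Apply the ratio test: |a_{n+1}| / |a_n| = [(n² + 4n + 3)/((n+1)² + 4(n+1) + 3)] · 11/4, which tends to 11/4 as n → ∞.
Convergence for |x + 3| · 11/4 < 1, i.e. |x + 3| < 4/11. So R = 4/11.
Endpoint x = -29/11: the terms are on the order of 1/n², so the series converges absolutely by comparison with the p-series (p = 2 > 1).
When x = -37/11, the terms are on the order of 1/n², so the series converges absolutely by comparison with the p-series (p = 2 > 1).

[-37/11, -29/11]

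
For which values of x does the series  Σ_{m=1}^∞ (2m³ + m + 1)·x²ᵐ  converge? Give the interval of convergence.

Ratio test: |a_{m+1}/a_m| = (2(m+1)³ + (m+1) + 1)/(2m³ + m + 1) → 1 as m → ∞.
Writing y = x², the series in y has radius 1, so |x| < √(1) = 1 and R = 1.
When x = 1, the terms have absolute value of order m³, which does not tend to 0, so the series diverges by the divergence test.
Endpoint x = -1: the terms do not tend to 0, so the series diverges.

(-1, 1)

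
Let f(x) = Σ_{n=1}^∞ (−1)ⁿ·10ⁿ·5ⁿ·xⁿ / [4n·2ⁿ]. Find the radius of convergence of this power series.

Apply the ratio test: |a_{n+1}| / |a_n| = [4n/4(n+1)] · 10·5/2, which tends to 25 as n → ∞.
Convergence for |x| · 25 < 1, i.e. |x| < 1/25. So R = 1/25.

R = 1/25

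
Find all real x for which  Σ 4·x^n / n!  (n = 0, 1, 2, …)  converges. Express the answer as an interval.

(−∞, ∞)

The ratio of consecutive coefficients is 4/4 · 1/(n+1) → 0.
The ratio tends to 0 regardless of x, hence R = ∞.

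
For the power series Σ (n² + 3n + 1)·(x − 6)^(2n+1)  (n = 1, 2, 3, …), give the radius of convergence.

Apply the ratio test: |a_{n+1}| / |a_n| = ((n+1)² + 3(n+1) + 1)/(n² + 3n + 1), which tends to 1 as n → ∞.
Since the exponent of (x − 6) increases by 2 each term, convergence requires |x − 6|² < 1, hence R = 1.

R = 1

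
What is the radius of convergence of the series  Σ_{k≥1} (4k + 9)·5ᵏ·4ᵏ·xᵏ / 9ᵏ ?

R = 9/20

Apply the ratio test: |a_{k+1}| / |a_k| = [(4(k+1) + 9)/(4k + 9)] · 5·4/9, which tends to 20/9 as k → ∞.
Thus R = 1/(20/9) = 9/20.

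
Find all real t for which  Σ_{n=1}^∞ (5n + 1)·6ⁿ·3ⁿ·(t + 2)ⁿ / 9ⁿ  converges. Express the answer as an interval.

By the ratio test, |a_{n+1}/a_n| = [(5(n+1) + 1)/(5n + 1)] · 6·3/9 → 2.
Hence the series converges for |t + 2| < 1/(2) = 1/2, so the radius of convergence is 1/2.
Endpoint t = -3/2: the n-th term does not approach 0; divergence by the term test.
Check t = -5/2: the terms have absolute value of order n, which does not tend to 0, so the series diverges by the divergence test.

(-5/2, -3/2)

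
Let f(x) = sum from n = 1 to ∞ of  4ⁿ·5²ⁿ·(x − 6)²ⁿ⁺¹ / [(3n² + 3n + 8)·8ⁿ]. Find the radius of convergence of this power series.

R = √2/5

The ratio of consecutive coefficients is [(3n² + 3n + 8)/(3(n+1)² + 3(n+1) + 8)] · 4·25/8 → 25/2.
Since the exponent of (x − 6) increases by 2 each term, convergence requires |x − 6|² < 2/25, hence R = √2/5.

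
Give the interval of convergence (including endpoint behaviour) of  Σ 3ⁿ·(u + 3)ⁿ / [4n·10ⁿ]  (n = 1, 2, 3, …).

By the ratio test, |a_{n+1}/a_n| = [4n/4(n+1)] · 3/10 → 3/10.
Thus R = 1/(3/10) = 10/3.
Endpoint u = 1/3: comparison with the harmonic series Σ 1/n shows the series diverges.
Endpoint u = -19/3: convergence follows from the alternating series test (terms decrease monotonically to 0).

[-19/3, 1/3)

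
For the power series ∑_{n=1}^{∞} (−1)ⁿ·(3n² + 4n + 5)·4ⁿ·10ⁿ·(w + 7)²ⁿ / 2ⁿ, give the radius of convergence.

R = √5/10

Ratio test: |a_{n+1}/a_n| = [(3(n+1)² + 4(n+1) + 5)/(3n² + 4n + 5)] · 4·10/2 → 20 as n → ∞.
Writing y = (w + 7)², the series in y has radius 1/20, so |w + 7| < √(1/20) and R = √5/10.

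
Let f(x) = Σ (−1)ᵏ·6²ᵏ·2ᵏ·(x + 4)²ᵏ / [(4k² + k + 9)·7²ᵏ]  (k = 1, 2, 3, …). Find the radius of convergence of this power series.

R = 7√2/12

Ratio test: |a_{k+1}/a_k| = [(4k² + k + 9)/(4(k+1)² + (k+1) + 9)] · 36·2/49 → 72/49 as k → ∞.
Since the exponent of (x + 4) increases by 2 each term, convergence requires |x + 4|² < 49/72, hence R = 7√2/12.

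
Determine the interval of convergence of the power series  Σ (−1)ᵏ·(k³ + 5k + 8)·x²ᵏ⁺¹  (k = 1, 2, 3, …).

(-1, 1)

The ratio of consecutive coefficients is ((k+1)³ + 5(k+1) + 8)/(k³ + 5k + 8) → 1.
Since the exponent of x increases by 2 each term, convergence requires |x|² < 1, hence R = 1.
When x = 1, the terms have absolute value of order k³, which does not tend to 0, so the series diverges by the divergence test.
Endpoint x = -1: the terms have absolute value of order k³, which does not tend to 0, so the series diverges by the divergence test.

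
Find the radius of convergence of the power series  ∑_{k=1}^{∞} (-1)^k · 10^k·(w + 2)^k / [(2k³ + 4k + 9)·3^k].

The ratio of consecutive coefficients is [(2k³ + 4k + 9)/(2(k+1)³ + 4(k+1) + 9)] · 10/3 → 10/3.
The series converges when 10/3 · |w + 2| < 1, giving R = 3/10.

R = 3/10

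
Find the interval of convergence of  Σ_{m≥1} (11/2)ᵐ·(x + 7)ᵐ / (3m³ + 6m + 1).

The ratio of consecutive coefficients is [(3m³ + 6m + 1)/(3(m+1)³ + 6(m+1) + 1)] · 11/2 → 11/2.
Hence the series converges for |x + 7| < 1/(11/2) = 2/11, so the radius of convergence is 2/11.
Endpoint x = -75/11: the terms are on the order of 1/m³, so the series converges absolutely by comparison with the p-series (p = 3 > 1).
When x = -79/11, the terms are on the order of 1/m³, so the series converges absolutely by comparison with the p-series (p = 3 > 1).

[-79/11, -75/11]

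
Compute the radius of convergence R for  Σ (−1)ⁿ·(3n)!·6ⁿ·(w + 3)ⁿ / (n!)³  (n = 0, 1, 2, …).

Ratio test: |a_{n+1}/a_n| = (3n+1)·(3n+2)·(3n+3)/(n+1)³ · 6 → 162 as n → ∞.
Thus R = 1/(162) = 1/162.

R = 1/162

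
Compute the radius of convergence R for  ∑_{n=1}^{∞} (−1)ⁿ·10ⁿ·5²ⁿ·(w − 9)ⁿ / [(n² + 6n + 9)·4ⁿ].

By the ratio test, |a_{n+1}/a_n| = [(n² + 6n + 9)/((n+1)² + 6(n+1) + 9)] · 10·25/4 → 125/2.
Convergence for |w − 9| · 125/2 < 1, i.e. |w − 9| < 2/125. So R = 2/125.

R = 2/125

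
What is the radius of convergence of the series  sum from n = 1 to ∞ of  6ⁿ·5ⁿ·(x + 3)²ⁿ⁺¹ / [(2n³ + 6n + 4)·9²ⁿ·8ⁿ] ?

Apply the ratio test: |a_{n+1}| / |a_n| = [(2n³ + 6n + 4)/(2(n+1)³ + 6(n+1) + 4)] · 6·5/(81·8), which tends to 5/108 as n → ∞.
Writing y = (x + 3)², the series in y has radius 108/5, so |x + 3| < √(108/5) and R = 6√15/5.

R = 6√15/5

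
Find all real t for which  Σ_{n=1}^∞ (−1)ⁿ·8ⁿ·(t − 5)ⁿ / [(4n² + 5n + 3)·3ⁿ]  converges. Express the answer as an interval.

[37/8, 43/8]

By the ratio test, |a_{n+1}/a_n| = [(4n² + 5n + 3)/(4(n+1)² + 5(n+1) + 3)] · 8/3 → 8/3.
Convergence for |t − 5| · 8/3 < 1, i.e. |t − 5| < 3/8. So R = 3/8.
At t = 43/8: the terms are on the order of 1/n², so the series converges absolutely by comparison with the p-series (p = 2 > 1).
Endpoint t = 37/8: the terms are on the order of 1/n², so the series converges absolutely by comparison with the p-series (p = 2 > 1).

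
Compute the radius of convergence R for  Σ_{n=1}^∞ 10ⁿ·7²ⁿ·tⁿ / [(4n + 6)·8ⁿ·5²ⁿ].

Ratio test: |a_{n+1}/a_n| = [(4n + 6)/(4(n+1) + 6)] · 10·49/(8·25) → 49/20 as n → ∞.
Hence the series converges for |t| < 1/(49/20) = 20/49, so the radius of convergence is 20/49.

R = 20/49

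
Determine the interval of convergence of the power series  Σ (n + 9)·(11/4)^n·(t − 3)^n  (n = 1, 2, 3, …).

The ratio of consecutive coefficients is [((n+1) + 9)/(n + 9)] · 11/4 → 11/4.
Convergence for |t − 3| · 11/4 < 1, i.e. |t − 3| < 4/11. So R = 4/11.
Check t = 37/11: the terms have absolute value of order n, which does not tend to 0, so the series diverges by the divergence test.
At t = 29/11: the terms have absolute value of order n, which does not tend to 0, so the series diverges by the divergence test.

(29/11, 37/11)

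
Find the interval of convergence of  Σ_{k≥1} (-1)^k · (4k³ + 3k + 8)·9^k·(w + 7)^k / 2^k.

By the ratio test, |a_{k+1}/a_k| = [(4(k+1)³ + 3(k+1) + 8)/(4k³ + 3k + 8)] · 9/2 → 9/2.
Convergence for |w + 7| · 9/2 < 1, i.e. |w + 7| < 2/9. So R = 2/9.
When w = -61/9, the terms have absolute value of order k³, which does not tend to 0, so the series diverges by the divergence test.
At w = -65/9: the terms do not tend to 0, so the series diverges.

(-65/9, -61/9)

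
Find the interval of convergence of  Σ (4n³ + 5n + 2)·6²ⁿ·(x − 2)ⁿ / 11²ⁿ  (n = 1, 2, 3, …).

Ratio test: |a_{n+1}/a_n| = [(4(n+1)³ + 5(n+1) + 2)/(4n³ + 5n + 2)] · 36/121 → 36/121 as n → ∞.
Convergence for |x − 2| · 36/121 < 1, i.e. |x − 2| < 121/36. So R = 121/36.
At x = 193/36: the n-th term does not approach 0; divergence by the term test.
When x = -49/36, the terms do not tend to 0, so the series diverges.

(-49/36, 193/36)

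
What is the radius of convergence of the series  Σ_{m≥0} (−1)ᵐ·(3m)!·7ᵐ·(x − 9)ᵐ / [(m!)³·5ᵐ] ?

R = 5/189

Ratio test: |a_{m+1}/a_m| = (3m+1)·(3m+2)·(3m+3)/(m+1)³ · 7/5 → 189/5 as m → ∞.
Thus R = 1/(189/5) = 5/189.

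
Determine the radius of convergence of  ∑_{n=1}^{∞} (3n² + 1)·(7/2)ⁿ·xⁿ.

Apply the ratio test: |a_{n+1}| / |a_n| = [(3(n+1)² + 1)/(3n² + 1)] · 7/2, which tends to 7/2 as n → ∞.
The series converges when 7/2 · |x| < 1, giving R = 2/7.

R = 2/7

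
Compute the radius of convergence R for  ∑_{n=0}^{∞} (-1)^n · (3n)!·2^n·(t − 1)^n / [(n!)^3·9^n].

R = 1/6

By the ratio test, |a_{n+1}/a_n| = (3n+1)·(3n+2)·(3n+3)/(n+1)³ · 2/9 → 6.
Hence the series converges for |t − 1| < 1/(6) = 1/6, so the radius of convergence is 1/6.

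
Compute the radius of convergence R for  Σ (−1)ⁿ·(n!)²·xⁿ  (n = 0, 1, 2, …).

R = 0

By the ratio test, |a_{n+1}/a_n| = (n+1)² → ∞.
Since the ratio → ∞, the series diverges for every x ≠ 0, and R = 0.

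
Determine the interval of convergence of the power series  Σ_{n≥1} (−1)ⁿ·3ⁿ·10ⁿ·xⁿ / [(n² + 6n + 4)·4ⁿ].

[-2/15, 2/15]

Ratio test: |a_{n+1}/a_n| = [(n² + 6n + 4)/((n+1)² + 6(n+1) + 4)] · 3·10/4 → 15/2 as n → ∞.
Hence the series converges for |x| < 1/(15/2) = 2/15, so the radius of convergence is 2/15.
When x = 2/15, absolute convergence follows by limit comparison with Σ 1/n².
At x = -2/15: the series is dominated by a constant times Σ 1/n², which converges (p = 2 > 1).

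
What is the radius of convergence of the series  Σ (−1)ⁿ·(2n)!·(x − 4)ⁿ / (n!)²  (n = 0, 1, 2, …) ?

R = 1/4

The ratio of consecutive coefficients is (2n+1)·(2n+2)/(n+1)² → 4.
Convergence for |x − 4| · 4 < 1, i.e. |x − 4| < 1/4. So R = 1/4.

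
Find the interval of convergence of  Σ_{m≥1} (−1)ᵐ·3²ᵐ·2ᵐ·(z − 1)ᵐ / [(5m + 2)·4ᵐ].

(7/9, 11/9]

The ratio of consecutive coefficients is [(5m + 2)/(5(m+1) + 2)] · 9·2/4 → 9/2.
Hence the series converges for |z − 1| < 1/(9/2) = 2/9, so the radius of convergence is 2/9.
Check z = 11/9: the terms alternate in sign and decrease monotonically to 0 in absolute value (size ~ c/m), so the alternating series test gives convergence.
Check z = 7/9: the terms are asymptotic to a nonzero constant times 1/m, so the series diverges by limit comparison with Σ 1/m.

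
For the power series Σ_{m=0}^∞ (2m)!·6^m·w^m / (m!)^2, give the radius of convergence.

The ratio of consecutive coefficients is (2m+1)·(2m+2)/(m+1)² · 6 → 24.
Hence the series converges for |w| < 1/(24) = 1/24, so the radius of convergence is 1/24.

R = 1/24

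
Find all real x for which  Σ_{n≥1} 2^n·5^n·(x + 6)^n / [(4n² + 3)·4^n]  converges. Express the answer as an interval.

Ratio test: |a_{n+1}/a_n| = [(4n² + 3)/(4(n+1)² + 3)] · 2·5/4 → 5/2 as n → ∞.
Thus R = 1/(5/2) = 2/5.
Endpoint x = -28/5: the series is dominated by a constant times Σ 1/n², which converges (p = 2 > 1).
At x = -32/5: the terms are on the order of 1/n², so the series converges absolutely by comparison with the p-series (p = 2 > 1).

[-32/5, -28/5]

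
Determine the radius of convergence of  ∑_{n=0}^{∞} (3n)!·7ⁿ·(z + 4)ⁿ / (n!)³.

R = 1/189

Apply the ratio test: |a_{n+1}| / |a_n| = (3n+1)·(3n+2)·(3n+3)/(n+1)³ · 7, which tends to 189 as n → ∞.
The series converges when 189 · |z + 4| < 1, giving R = 1/189.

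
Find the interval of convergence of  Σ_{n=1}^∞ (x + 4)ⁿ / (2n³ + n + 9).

[-5, -3]

By the ratio test, |a_{n+1}/a_n| = (2n³ + n + 9)/(2(n+1)³ + (n+1) + 9) → 1.
Hence R = 1.
Endpoint x = -3: absolute convergence follows by limit comparison with Σ 1/n³.
At x = -5: the series is dominated by a constant times Σ 1/n³, which converges (p = 3 > 1).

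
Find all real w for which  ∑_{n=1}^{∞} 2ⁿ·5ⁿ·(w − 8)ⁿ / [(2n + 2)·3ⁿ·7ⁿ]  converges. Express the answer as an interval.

The ratio of consecutive coefficients is [(2n + 2)/(2(n+1) + 2)] · 2·5/(3·7) → 10/21.
The series converges when 10/21 · |w − 8| < 1, giving R = 21/10.
At w = 101/10: the terms are asymptotic to a nonzero constant times 1/n, so the series diverges by limit comparison with Σ 1/n.
Check w = 59/10: convergence follows from the alternating series test (terms decrease monotonically to 0).

[59/10, 101/10)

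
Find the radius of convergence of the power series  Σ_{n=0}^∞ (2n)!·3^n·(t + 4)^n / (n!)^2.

R = 1/12

The ratio of consecutive coefficients is (2n+1)·(2n+2)/(n+1)² · 3 → 12.
Thus R = 1/(12) = 1/12.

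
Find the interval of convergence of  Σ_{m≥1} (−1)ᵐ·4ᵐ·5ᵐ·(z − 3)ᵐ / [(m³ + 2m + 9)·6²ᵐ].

Apply the ratio test: |a_{m+1}| / |a_m| = [(m³ + 2m + 9)/((m+1)³ + 2(m+1) + 9)] · 4·5/36, which tends to 5/9 as m → ∞.
Hence the series converges for |z − 3| < 1/(5/9) = 9/5, so the radius of convergence is 9/5.
Endpoint z = 24/5: the series is dominated by a constant times Σ 1/m³, which converges (p = 3 > 1).
Check z = 6/5: the terms are on the order of 1/m³, so the series converges absolutely by comparison with the p-series (p = 3 > 1).

[6/5, 24/5]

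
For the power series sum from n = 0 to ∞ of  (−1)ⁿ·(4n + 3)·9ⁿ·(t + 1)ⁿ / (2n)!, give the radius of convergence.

Ratio test: |a_{n+1}/a_n| = (4(n+1) + 3)/(4n + 3) · 9 · 1/[(2n+1)·(2n+2)] → 0 as n → ∞.
The limit is 0, so the series converges for all t; R = ∞.

R = ∞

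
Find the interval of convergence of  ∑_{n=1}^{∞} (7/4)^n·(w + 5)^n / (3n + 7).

By the ratio test, |a_{n+1}/a_n| = [(3n + 7)/(3(n+1) + 7)] · 7/4 → 7/4.
Convergence for |w + 5| · 7/4 < 1, i.e. |w + 5| < 4/7. So R = 4/7.
At w = -31/7: comparison with the harmonic series Σ 1/n shows the series diverges.
When w = -39/7, an alternating series whose terms decrease to 0 in absolute value, so it converges by the Leibniz criterion.

[-39/7, -31/7)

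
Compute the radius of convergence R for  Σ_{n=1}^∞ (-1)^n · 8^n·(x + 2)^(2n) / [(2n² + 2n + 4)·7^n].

Apply the ratio test: |a_{n+1}| / |a_n| = [(2n² + 2n + 4)/(2(n+1)² + 2(n+1) + 4)] · 8/7, which tends to 8/7 as n → ∞.
Since the exponent of (x + 2) increases by 2 each term, convergence requires |x + 2|² < 7/8, hence R = √14/4.

R = √14/4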